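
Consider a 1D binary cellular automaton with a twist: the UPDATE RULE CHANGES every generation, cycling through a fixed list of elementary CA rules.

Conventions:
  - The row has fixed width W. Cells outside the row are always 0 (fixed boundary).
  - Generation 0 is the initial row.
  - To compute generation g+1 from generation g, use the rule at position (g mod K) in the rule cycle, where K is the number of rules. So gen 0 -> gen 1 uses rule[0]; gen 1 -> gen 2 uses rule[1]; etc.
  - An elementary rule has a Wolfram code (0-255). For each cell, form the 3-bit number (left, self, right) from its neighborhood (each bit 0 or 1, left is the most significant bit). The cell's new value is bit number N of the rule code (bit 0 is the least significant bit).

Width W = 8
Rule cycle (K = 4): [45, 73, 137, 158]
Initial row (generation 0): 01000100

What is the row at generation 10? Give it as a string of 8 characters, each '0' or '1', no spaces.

Gen 0: 01000100
Gen 1 (rule 45): 01010101
Gen 2 (rule 73): 00000000
Gen 3 (rule 137): 11111111
Gen 4 (rule 158): 11111110
Gen 5 (rule 45): 10000000
Gen 6 (rule 73): 00111111
Gen 7 (rule 137): 10111110
Gen 8 (rule 158): 10111101
Gen 9 (rule 45): 11100011
Gen 10 (rule 73): 10101011

Answer: 10101011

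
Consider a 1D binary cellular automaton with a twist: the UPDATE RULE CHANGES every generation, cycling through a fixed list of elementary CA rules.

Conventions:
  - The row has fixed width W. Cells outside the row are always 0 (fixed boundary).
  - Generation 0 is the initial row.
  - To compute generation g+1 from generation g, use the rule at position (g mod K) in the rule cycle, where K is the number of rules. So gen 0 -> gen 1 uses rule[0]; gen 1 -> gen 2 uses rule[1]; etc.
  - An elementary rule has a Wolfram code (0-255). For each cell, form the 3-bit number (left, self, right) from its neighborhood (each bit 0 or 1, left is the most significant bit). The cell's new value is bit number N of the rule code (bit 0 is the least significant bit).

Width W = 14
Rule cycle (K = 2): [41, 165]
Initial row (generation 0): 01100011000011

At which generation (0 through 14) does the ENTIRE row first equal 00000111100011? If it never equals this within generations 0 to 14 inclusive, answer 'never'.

Answer: 14

Derivation:
Gen 0: 01100011000011
Gen 1 (rule 41): 01001010011010
Gen 2 (rule 165): 01001110000110
Gen 3 (rule 41): 00001000110100
Gen 4 (rule 165): 11101010001101
Gen 5 (rule 41): 10010100101010
Gen 6 (rule 165): 10011100111110
Gen 7 (rule 41): 00010000100000
Gen 8 (rule 165): 11010110101111
Gen 9 (rule 41): 10101101011000
Gen 10 (rule 165): 11110011100011
Gen 11 (rule 41): 10000010001010
Gen 12 (rule 165): 10111010101110
Gen 13 (rule 41): 01100101011000
Gen 14 (rule 165): 00000111100011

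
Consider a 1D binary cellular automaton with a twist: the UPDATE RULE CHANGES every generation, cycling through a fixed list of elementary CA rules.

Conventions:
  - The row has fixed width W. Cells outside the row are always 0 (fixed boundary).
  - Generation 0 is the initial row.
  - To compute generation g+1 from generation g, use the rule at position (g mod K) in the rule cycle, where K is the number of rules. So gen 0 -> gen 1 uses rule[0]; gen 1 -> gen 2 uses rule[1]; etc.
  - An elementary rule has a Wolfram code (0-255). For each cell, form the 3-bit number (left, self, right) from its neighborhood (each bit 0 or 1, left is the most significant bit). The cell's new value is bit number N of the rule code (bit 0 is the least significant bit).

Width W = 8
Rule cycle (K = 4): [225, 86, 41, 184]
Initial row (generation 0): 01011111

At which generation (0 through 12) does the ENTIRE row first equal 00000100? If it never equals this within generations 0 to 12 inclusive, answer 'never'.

Gen 0: 01011111
Gen 1 (rule 225): 00101111
Gen 2 (rule 86): 01100001
Gen 3 (rule 41): 01001100
Gen 4 (rule 184): 00101010
Gen 5 (rule 225): 10010100
Gen 6 (rule 86): 11110110
Gen 7 (rule 41): 10001100
Gen 8 (rule 184): 01001010
Gen 9 (rule 225): 00000100
Gen 10 (rule 86): 00001110
Gen 11 (rule 41): 11101000
Gen 12 (rule 184): 11010100

Answer: 9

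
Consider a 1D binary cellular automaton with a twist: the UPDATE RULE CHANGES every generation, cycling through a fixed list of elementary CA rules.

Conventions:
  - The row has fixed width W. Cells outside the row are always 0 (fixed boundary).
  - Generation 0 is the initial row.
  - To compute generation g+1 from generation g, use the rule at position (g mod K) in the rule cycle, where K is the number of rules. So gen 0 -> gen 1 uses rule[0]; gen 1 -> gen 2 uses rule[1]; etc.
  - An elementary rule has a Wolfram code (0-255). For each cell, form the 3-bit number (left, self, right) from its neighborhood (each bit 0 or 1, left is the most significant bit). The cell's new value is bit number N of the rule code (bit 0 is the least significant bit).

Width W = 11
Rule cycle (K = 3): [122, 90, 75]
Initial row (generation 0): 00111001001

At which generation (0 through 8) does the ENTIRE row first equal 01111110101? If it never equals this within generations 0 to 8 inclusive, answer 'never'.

Gen 0: 00111001001
Gen 1 (rule 122): 01101110110
Gen 2 (rule 90): 11101010111
Gen 3 (rule 75): 10100000101
Gen 4 (rule 122): 01010001010
Gen 5 (rule 90): 10001010001
Gen 6 (rule 75): 00110000110
Gen 7 (rule 122): 01111001111
Gen 8 (rule 90): 11001111001

Answer: never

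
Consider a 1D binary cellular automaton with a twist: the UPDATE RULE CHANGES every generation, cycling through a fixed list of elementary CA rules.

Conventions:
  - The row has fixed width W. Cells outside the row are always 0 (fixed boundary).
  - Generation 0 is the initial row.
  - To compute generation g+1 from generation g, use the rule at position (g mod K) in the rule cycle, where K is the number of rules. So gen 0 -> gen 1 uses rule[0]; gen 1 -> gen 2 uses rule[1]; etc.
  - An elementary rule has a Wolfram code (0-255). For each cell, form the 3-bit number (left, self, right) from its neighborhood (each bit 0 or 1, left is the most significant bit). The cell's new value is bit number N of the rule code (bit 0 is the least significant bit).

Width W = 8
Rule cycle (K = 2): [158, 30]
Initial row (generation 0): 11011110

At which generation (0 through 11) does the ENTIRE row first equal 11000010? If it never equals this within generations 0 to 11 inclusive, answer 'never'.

Answer: never

Derivation:
Gen 0: 11011110
Gen 1 (rule 158): 10011101
Gen 2 (rule 30): 11110001
Gen 3 (rule 158): 11101011
Gen 4 (rule 30): 10001010
Gen 5 (rule 158): 11011011
Gen 6 (rule 30): 10010010
Gen 7 (rule 158): 11111111
Gen 8 (rule 30): 10000000
Gen 9 (rule 158): 11000000
Gen 10 (rule 30): 10100000
Gen 11 (rule 158): 10110000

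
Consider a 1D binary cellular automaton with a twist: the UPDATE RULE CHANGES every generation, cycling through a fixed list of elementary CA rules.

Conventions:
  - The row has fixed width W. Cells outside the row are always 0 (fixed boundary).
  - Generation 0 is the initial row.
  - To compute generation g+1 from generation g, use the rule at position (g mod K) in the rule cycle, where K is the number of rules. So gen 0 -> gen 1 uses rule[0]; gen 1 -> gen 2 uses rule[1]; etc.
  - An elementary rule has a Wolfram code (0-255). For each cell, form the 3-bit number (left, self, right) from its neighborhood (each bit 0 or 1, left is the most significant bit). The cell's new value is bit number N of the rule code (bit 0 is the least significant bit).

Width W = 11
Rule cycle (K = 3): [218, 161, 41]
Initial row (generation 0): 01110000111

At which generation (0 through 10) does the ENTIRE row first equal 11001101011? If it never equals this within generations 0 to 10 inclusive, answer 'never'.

Gen 0: 01110000111
Gen 1 (rule 218): 11111001111
Gen 2 (rule 161): 01110000110
Gen 3 (rule 41): 01000110100
Gen 4 (rule 218): 10101110010
Gen 5 (rule 161): 01010100000
Gen 6 (rule 41): 00101001111
Gen 7 (rule 218): 01000111111
Gen 8 (rule 161): 00010011110
Gen 9 (rule 41): 11000010000
Gen 10 (rule 218): 11100101000

Answer: never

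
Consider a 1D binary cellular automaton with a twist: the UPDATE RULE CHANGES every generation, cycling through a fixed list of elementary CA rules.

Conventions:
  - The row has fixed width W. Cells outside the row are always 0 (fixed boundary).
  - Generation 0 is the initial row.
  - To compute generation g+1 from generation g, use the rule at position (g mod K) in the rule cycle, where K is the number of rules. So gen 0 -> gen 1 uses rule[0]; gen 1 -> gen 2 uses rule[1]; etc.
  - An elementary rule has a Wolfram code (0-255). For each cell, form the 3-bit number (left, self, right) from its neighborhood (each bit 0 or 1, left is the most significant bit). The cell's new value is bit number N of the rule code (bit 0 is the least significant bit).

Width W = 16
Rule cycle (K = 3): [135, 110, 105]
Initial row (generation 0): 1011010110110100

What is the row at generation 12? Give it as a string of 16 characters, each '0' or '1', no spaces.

Answer: 1000000101110001

Derivation:
Gen 0: 1011010110110100
Gen 1 (rule 135): 1000010000000101
Gen 2 (rule 110): 1000110000001111
Gen 3 (rule 105): 0010110111101001
Gen 4 (rule 135): 1110000011001011
Gen 5 (rule 110): 1010000111011111
Gen 6 (rule 105): 0100110101110001
Gen 7 (rule 135): 1101000100100111
Gen 8 (rule 110): 1111001101101101
Gen 9 (rule 105): 1001001111111110
Gen 10 (rule 135): 1011010111111100
Gen 11 (rule 110): 1111111100000100
Gen 12 (rule 105): 1000000101110001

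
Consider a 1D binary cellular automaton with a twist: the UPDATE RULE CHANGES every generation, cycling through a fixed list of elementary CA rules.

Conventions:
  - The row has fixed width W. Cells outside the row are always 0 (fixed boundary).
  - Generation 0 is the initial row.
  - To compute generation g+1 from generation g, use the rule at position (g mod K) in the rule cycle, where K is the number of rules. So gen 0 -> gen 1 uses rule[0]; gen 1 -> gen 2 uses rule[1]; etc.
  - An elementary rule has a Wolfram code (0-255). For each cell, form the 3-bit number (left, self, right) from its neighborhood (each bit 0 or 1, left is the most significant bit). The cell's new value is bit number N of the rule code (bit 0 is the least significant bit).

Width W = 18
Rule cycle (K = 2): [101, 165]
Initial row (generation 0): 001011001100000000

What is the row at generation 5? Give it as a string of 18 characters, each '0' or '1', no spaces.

Gen 0: 001011001100000000
Gen 1 (rule 101): 101101000101111111
Gen 2 (rule 165): 110011010110111110
Gen 3 (rule 101): 010001111011000010
Gen 4 (rule 165): 010100110100011010
Gen 5 (rule 101): 011100011101001110

Answer: 011100011101001110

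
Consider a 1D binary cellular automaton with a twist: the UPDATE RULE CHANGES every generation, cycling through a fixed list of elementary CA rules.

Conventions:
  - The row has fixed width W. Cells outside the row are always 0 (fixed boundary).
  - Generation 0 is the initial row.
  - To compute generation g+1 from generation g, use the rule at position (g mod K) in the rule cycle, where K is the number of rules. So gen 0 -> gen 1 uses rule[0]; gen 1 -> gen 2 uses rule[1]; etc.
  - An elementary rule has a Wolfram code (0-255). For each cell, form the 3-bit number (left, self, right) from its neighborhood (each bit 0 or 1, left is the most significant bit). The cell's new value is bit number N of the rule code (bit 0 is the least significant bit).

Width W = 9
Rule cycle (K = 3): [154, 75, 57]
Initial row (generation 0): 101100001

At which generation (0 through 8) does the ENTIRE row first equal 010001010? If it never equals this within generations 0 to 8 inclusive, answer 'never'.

Answer: never

Derivation:
Gen 0: 101100001
Gen 1 (rule 154): 001010010
Gen 2 (rule 75): 110000100
Gen 3 (rule 57): 101110011
Gen 4 (rule 154): 001101110
Gen 5 (rule 75): 111101010
Gen 6 (rule 57): 100010101
Gen 7 (rule 154): 010100000
Gen 8 (rule 75): 100001111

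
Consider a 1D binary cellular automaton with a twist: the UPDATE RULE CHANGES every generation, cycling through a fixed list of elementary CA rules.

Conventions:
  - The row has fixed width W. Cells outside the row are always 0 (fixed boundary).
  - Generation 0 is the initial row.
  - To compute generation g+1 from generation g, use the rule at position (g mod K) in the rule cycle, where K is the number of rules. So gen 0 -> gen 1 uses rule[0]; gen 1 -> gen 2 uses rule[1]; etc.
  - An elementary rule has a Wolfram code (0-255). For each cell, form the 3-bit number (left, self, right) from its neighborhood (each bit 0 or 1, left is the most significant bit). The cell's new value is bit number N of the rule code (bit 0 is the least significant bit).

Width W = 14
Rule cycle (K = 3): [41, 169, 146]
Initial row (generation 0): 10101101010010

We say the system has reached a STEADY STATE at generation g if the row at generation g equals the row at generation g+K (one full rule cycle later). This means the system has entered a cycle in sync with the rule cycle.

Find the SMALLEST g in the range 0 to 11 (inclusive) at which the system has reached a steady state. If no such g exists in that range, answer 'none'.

Answer: none

Derivation:
Gen 0: 10101101010010
Gen 1 (rule 41): 01011010100000
Gen 2 (rule 169): 00110101001111
Gen 3 (rule 146): 01000000110110
Gen 4 (rule 41): 00011110101100
Gen 5 (rule 169): 11011101011001
Gen 6 (rule 146): 00001000000110
Gen 7 (rule 41): 11100011110100
Gen 8 (rule 169): 11001011101001
Gen 9 (rule 146): 00110001000110
Gen 10 (rule 41): 10100100010100
Gen 11 (rule 169): 01000001001001
Gen 12 (rule 146): 10100010110110
Gen 13 (rule 41): 01001001101100
Gen 14 (rule 169): 00000001011001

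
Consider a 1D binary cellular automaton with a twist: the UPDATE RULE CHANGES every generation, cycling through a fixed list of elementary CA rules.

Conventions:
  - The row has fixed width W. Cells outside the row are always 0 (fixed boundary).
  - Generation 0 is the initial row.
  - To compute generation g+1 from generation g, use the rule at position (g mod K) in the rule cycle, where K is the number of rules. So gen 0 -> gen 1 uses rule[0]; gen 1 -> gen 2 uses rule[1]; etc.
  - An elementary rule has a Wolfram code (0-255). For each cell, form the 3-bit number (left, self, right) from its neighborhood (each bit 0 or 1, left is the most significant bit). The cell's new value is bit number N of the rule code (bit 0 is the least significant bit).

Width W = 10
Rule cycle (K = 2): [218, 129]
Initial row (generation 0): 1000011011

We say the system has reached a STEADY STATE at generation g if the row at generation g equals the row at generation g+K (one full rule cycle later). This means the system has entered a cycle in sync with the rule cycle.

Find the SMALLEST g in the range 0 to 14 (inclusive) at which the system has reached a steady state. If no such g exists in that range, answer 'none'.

Answer: 11

Derivation:
Gen 0: 1000011011
Gen 1 (rule 218): 0100111011
Gen 2 (rule 129): 0000010000
Gen 3 (rule 218): 0000101000
Gen 4 (rule 129): 1110000011
Gen 5 (rule 218): 1111000111
Gen 6 (rule 129): 0110010010
Gen 7 (rule 218): 1111101101
Gen 8 (rule 129): 0111000000
Gen 9 (rule 218): 1111100000
Gen 10 (rule 129): 0111001111
Gen 11 (rule 218): 1111111111
Gen 12 (rule 129): 0111111110
Gen 13 (rule 218): 1111111111
Gen 14 (rule 129): 0111111110
Gen 15 (rule 218): 1111111111
Gen 16 (rule 129): 0111111110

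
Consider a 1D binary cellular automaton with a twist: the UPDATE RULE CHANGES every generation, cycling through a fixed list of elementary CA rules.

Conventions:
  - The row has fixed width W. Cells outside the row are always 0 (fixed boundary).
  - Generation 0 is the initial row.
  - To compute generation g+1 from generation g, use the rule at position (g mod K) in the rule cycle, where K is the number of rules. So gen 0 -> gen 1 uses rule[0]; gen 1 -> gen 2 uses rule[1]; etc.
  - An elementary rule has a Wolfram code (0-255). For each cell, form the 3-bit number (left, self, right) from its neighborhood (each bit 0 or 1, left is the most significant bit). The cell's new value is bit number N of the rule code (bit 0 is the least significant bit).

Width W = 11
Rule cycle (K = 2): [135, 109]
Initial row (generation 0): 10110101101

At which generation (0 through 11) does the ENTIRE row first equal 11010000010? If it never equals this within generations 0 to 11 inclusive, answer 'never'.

Answer: never

Derivation:
Gen 0: 10110101101
Gen 1 (rule 135): 10000100001
Gen 2 (rule 109): 10110101101
Gen 3 (rule 135): 10000100001
Gen 4 (rule 109): 10110101101
Gen 5 (rule 135): 10000100001
Gen 6 (rule 109): 10110101101
Gen 7 (rule 135): 10000100001
Gen 8 (rule 109): 10110101101
Gen 9 (rule 135): 10000100001
Gen 10 (rule 109): 10110101101
Gen 11 (rule 135): 10000100001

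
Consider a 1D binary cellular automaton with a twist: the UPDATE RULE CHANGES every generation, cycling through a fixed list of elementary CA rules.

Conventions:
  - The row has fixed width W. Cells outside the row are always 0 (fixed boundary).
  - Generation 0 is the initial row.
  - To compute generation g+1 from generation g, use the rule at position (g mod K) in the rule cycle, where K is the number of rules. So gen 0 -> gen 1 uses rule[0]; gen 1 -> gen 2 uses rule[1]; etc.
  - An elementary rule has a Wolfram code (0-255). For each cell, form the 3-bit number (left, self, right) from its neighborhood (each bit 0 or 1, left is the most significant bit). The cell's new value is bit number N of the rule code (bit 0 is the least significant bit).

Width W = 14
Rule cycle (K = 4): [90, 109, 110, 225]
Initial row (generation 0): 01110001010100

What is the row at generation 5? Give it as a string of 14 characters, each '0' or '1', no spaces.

Answer: 01101111010111

Derivation:
Gen 0: 01110001010100
Gen 1 (rule 90): 11011010000010
Gen 2 (rule 109): 11111110111010
Gen 3 (rule 110): 10000011101110
Gen 4 (rule 225): 00111001110110
Gen 5 (rule 90): 01101111010111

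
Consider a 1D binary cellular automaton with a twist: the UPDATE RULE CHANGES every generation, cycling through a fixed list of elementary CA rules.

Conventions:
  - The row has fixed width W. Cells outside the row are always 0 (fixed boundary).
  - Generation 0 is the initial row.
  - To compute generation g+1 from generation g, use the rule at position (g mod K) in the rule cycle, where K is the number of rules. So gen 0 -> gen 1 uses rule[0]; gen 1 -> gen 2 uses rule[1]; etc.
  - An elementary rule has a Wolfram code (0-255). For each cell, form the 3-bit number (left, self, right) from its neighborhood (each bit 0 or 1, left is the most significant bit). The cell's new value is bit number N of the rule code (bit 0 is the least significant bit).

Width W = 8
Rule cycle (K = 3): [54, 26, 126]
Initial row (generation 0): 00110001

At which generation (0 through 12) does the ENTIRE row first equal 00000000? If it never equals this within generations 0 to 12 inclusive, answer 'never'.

Answer: 4

Derivation:
Gen 0: 00110001
Gen 1 (rule 54): 01001011
Gen 2 (rule 26): 10110010
Gen 3 (rule 126): 11111111
Gen 4 (rule 54): 00000000
Gen 5 (rule 26): 00000000
Gen 6 (rule 126): 00000000
Gen 7 (rule 54): 00000000
Gen 8 (rule 26): 00000000
Gen 9 (rule 126): 00000000
Gen 10 (rule 54): 00000000
Gen 11 (rule 26): 00000000
Gen 12 (rule 126): 00000000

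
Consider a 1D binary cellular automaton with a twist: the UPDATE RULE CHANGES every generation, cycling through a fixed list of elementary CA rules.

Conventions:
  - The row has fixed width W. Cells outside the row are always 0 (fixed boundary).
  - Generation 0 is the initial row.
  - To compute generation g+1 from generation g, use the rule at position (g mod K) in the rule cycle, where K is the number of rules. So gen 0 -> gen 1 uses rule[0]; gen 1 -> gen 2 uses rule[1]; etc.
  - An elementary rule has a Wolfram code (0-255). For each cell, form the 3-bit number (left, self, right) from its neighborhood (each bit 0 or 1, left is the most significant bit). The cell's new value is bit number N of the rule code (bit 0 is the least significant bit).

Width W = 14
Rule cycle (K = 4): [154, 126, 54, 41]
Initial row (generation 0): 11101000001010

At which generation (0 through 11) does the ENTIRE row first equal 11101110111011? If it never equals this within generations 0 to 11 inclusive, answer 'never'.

Answer: 2

Derivation:
Gen 0: 11101000001010
Gen 1 (rule 154): 11000100010001
Gen 2 (rule 126): 11101110111011
Gen 3 (rule 54): 00010001000100
Gen 4 (rule 41): 11000100010001
Gen 5 (rule 154): 10101010101010
Gen 6 (rule 126): 11111111111111
Gen 7 (rule 54): 00000000000000
Gen 8 (rule 41): 11111111111111
Gen 9 (rule 154): 11111111111110
Gen 10 (rule 126): 10000000000011
Gen 11 (rule 54): 11000000000100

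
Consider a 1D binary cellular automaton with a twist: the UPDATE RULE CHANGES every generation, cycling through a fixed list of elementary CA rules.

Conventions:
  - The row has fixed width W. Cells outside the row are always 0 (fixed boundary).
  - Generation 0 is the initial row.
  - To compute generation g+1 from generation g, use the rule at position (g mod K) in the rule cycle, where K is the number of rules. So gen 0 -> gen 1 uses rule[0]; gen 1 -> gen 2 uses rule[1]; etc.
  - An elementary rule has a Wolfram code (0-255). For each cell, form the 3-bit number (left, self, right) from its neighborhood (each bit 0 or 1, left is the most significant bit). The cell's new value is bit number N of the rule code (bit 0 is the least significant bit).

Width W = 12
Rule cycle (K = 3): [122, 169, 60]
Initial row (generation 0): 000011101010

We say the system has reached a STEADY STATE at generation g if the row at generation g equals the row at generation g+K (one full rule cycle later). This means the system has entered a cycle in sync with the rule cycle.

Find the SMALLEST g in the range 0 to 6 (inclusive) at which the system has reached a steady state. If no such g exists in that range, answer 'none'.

Gen 0: 000011101010
Gen 1 (rule 122): 000110110101
Gen 2 (rule 169): 110101101010
Gen 3 (rule 60): 101111011111
Gen 4 (rule 122): 011001110001
Gen 5 (rule 169): 010001100100
Gen 6 (rule 60): 011001010110
Gen 7 (rule 122): 111110101111
Gen 8 (rule 169): 111101011110
Gen 9 (rule 60): 100011110001

Answer: none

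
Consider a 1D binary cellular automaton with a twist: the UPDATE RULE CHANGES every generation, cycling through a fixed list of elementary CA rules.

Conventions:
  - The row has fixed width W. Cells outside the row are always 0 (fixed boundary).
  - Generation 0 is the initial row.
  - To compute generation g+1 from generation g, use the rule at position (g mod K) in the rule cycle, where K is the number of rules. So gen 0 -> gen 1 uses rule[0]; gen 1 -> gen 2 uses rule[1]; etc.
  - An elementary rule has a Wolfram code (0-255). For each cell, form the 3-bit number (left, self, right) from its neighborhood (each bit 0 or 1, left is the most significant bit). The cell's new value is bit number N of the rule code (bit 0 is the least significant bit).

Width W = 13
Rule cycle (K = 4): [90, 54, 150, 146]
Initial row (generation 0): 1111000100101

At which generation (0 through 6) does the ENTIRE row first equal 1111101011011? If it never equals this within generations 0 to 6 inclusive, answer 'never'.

Answer: never

Derivation:
Gen 0: 1111000100101
Gen 1 (rule 90): 1001101011000
Gen 2 (rule 54): 1110011100100
Gen 3 (rule 150): 0101101011110
Gen 4 (rule 146): 1000000001101
Gen 5 (rule 90): 0100000011100
Gen 6 (rule 54): 1110000100010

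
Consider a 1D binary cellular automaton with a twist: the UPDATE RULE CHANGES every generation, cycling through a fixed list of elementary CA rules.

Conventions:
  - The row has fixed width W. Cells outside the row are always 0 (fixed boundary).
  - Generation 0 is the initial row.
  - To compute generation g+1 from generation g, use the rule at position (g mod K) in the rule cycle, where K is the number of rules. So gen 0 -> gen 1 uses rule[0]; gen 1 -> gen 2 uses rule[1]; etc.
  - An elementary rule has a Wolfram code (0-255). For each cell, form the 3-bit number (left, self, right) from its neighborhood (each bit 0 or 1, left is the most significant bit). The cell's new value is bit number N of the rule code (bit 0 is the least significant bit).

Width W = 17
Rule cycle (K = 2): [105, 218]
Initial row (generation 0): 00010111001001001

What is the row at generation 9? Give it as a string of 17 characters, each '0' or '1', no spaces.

Gen 0: 00010111001001001
Gen 1 (rule 105): 11001101000000000
Gen 2 (rule 218): 11111100100000000
Gen 3 (rule 105): 10000100001111111
Gen 4 (rule 218): 01001010011111111
Gen 5 (rule 105): 00000100010000001
Gen 6 (rule 218): 00001010101000010
Gen 7 (rule 105): 11100101010011000
Gen 8 (rule 218): 11111000001111100
Gen 9 (rule 105): 10001011101000101

Answer: 10001011101000101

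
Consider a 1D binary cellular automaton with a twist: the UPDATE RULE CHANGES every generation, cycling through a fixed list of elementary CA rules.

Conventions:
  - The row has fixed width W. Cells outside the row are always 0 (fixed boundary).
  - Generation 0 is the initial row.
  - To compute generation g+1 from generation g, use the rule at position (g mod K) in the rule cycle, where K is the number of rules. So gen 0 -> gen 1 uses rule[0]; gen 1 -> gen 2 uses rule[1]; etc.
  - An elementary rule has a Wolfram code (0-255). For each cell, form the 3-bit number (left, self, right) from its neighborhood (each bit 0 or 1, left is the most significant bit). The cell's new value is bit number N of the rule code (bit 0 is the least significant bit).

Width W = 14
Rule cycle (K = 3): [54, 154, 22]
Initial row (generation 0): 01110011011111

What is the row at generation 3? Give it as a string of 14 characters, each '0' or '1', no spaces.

Answer: 11000000011000

Derivation:
Gen 0: 01110011011111
Gen 1 (rule 54): 10001100100000
Gen 2 (rule 154): 01011011010000
Gen 3 (rule 22): 11000000011000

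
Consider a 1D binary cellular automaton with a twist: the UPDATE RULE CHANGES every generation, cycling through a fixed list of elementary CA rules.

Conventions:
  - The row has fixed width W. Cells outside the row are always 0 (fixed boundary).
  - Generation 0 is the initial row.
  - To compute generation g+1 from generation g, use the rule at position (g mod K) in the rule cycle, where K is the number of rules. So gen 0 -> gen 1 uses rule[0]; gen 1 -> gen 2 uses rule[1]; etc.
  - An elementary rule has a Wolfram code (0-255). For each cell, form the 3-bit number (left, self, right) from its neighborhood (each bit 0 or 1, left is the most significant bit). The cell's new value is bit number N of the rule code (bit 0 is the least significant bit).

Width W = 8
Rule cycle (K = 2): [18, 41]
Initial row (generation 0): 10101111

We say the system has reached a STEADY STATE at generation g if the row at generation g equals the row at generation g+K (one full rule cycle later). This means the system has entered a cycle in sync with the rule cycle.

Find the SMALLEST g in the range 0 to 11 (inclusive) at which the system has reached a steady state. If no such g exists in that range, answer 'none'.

Answer: 1

Derivation:
Gen 0: 10101111
Gen 1 (rule 18): 00000000
Gen 2 (rule 41): 11111111
Gen 3 (rule 18): 00000000
Gen 4 (rule 41): 11111111
Gen 5 (rule 18): 00000000
Gen 6 (rule 41): 11111111
Gen 7 (rule 18): 00000000
Gen 8 (rule 41): 11111111
Gen 9 (rule 18): 00000000
Gen 10 (rule 41): 11111111
Gen 11 (rule 18): 00000000
Gen 12 (rule 41): 11111111
Gen 13 (rule 18): 00000000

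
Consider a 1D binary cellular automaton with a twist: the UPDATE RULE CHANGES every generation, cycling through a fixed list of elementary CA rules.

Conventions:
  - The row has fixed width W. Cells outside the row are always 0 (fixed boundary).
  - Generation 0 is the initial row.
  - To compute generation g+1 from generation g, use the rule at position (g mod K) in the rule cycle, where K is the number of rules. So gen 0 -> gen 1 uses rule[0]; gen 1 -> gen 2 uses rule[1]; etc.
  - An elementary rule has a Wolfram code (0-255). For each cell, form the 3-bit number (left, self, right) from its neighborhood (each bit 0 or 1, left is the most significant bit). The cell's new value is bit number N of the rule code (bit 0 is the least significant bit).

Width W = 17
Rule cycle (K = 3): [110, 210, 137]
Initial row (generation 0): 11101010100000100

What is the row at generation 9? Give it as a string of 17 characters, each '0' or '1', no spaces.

Answer: 00000011111000100

Derivation:
Gen 0: 11101010100000100
Gen 1 (rule 110): 10111111100001100
Gen 2 (rule 210): 00011111110010110
Gen 3 (rule 137): 11011111100000100
Gen 4 (rule 110): 11110000100001100
Gen 5 (rule 210): 01111001010010110
Gen 6 (rule 137): 01110000000000100
Gen 7 (rule 110): 11010000000001100
Gen 8 (rule 210): 01001000000010110
Gen 9 (rule 137): 00000011111000100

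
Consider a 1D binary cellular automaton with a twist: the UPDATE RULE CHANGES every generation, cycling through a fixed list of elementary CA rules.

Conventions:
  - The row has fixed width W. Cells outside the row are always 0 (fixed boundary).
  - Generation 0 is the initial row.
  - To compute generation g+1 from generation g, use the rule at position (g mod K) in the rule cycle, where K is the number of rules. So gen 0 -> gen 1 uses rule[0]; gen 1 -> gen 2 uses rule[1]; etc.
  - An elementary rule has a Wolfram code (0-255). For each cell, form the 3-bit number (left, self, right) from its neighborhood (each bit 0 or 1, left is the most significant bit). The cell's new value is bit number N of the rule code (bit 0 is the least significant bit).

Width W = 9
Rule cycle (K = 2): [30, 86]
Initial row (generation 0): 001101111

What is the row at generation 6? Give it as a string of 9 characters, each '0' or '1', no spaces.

Gen 0: 001101111
Gen 1 (rule 30): 011001000
Gen 2 (rule 86): 101111100
Gen 3 (rule 30): 101000010
Gen 4 (rule 86): 101100111
Gen 5 (rule 30): 101011100
Gen 6 (rule 86): 101000110

Answer: 101000110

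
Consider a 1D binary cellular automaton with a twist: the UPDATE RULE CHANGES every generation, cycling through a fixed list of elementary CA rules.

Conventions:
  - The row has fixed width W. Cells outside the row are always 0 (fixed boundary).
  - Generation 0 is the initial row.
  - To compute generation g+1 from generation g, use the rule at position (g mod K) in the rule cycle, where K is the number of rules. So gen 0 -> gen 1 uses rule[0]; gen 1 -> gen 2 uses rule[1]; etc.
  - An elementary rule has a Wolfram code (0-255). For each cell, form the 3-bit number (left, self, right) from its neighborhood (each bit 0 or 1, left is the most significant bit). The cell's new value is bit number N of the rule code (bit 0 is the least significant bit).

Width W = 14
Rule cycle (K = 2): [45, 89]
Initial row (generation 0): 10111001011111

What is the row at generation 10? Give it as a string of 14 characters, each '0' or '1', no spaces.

Gen 0: 10111001011111
Gen 1 (rule 45): 11100001110000
Gen 2 (rule 89): 10111101011111
Gen 3 (rule 45): 11100011110000
Gen 4 (rule 89): 10111010011111
Gen 5 (rule 45): 11100110010000
Gen 6 (rule 89): 10110111001111
Gen 7 (rule 45): 11101100001000
Gen 8 (rule 89): 10101111100111
Gen 9 (rule 45): 11111000000100
Gen 10 (rule 89): 10001111110011

Answer: 10001111110011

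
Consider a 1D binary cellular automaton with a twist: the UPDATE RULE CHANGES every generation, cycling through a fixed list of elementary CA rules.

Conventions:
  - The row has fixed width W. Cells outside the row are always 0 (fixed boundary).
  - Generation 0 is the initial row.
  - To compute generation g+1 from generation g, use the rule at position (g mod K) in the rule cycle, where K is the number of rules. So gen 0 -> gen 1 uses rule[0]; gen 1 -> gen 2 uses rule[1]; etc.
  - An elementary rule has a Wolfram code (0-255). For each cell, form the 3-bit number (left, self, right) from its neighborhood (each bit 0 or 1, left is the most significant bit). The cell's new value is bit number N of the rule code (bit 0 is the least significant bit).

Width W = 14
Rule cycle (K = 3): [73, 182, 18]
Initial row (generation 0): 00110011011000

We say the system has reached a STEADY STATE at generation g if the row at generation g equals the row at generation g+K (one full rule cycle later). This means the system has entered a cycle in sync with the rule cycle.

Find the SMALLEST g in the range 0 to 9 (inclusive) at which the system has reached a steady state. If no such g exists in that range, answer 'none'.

Gen 0: 00110011011000
Gen 1 (rule 73): 10110011011011
Gen 2 (rule 182): 11001100100100
Gen 3 (rule 18): 00110011011010
Gen 4 (rule 73): 10110011011000
Gen 5 (rule 182): 11001100100100
Gen 6 (rule 18): 00110011011010
Gen 7 (rule 73): 10110011011000
Gen 8 (rule 182): 11001100100100
Gen 9 (rule 18): 00110011011010
Gen 10 (rule 73): 10110011011000
Gen 11 (rule 182): 11001100100100
Gen 12 (rule 18): 00110011011010

Answer: 2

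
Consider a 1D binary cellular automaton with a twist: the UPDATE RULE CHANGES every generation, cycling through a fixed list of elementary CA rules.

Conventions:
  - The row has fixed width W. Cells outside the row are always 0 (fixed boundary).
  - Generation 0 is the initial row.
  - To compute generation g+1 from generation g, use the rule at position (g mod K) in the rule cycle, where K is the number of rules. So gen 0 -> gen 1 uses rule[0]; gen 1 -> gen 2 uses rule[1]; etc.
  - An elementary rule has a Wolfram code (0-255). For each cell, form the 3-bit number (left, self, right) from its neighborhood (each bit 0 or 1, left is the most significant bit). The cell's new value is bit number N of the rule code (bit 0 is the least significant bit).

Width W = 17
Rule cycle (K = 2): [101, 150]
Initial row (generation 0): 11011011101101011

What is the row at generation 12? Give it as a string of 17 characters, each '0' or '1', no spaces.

Answer: 11000101111000001

Derivation:
Gen 0: 11011011101101011
Gen 1 (rule 101): 01101100110111101
Gen 2 (rule 150): 10000011000011001
Gen 3 (rule 101): 10111001011001001
Gen 4 (rule 150): 10010111000111111
Gen 5 (rule 101): 10011001010000001
Gen 6 (rule 150): 11100111011000011
Gen 7 (rule 101): 00100001101011001
Gen 8 (rule 150): 01110010001000111
Gen 9 (rule 101): 00010010101010001
Gen 10 (rule 150): 00111110101011011
Gen 11 (rule 101): 10000011111101101
Gen 12 (rule 150): 11000101111000001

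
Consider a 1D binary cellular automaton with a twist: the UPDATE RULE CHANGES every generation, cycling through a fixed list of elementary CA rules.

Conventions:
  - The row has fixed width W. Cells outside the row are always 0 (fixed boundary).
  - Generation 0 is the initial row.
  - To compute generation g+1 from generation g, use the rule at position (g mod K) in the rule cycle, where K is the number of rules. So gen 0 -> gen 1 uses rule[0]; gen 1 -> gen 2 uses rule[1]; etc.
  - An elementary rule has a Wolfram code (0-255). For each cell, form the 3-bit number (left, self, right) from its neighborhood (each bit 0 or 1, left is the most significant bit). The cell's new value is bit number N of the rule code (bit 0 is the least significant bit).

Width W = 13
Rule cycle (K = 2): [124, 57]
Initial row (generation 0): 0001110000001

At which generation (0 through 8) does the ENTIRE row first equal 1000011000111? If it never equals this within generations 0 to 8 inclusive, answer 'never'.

Answer: 8

Derivation:
Gen 0: 0001110000001
Gen 1 (rule 124): 0001011000001
Gen 2 (rule 57): 1100110111100
Gen 3 (rule 124): 1110111100110
Gen 4 (rule 57): 1001100010101
Gen 5 (rule 124): 1101110011111
Gen 6 (rule 57): 1011001010000
Gen 7 (rule 124): 1111101111000
Gen 8 (rule 57): 1000011000111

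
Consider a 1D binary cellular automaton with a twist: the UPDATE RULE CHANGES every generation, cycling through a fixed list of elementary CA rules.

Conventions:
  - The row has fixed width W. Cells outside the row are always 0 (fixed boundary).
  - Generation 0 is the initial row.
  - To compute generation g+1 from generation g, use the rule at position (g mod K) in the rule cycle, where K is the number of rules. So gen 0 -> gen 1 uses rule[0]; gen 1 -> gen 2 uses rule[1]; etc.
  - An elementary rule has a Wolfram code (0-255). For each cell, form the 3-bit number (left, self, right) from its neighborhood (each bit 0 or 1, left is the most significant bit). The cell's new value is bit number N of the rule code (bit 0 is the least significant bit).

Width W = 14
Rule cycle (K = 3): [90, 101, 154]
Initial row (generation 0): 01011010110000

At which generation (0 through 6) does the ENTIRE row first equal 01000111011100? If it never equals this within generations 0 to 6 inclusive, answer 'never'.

Answer: never

Derivation:
Gen 0: 01011010110000
Gen 1 (rule 90): 10011000111000
Gen 2 (rule 101): 10001010001011
Gen 3 (rule 154): 01010001010010
Gen 4 (rule 90): 10001010001101
Gen 5 (rule 101): 10101110100111
Gen 6 (rule 154): 00001100011110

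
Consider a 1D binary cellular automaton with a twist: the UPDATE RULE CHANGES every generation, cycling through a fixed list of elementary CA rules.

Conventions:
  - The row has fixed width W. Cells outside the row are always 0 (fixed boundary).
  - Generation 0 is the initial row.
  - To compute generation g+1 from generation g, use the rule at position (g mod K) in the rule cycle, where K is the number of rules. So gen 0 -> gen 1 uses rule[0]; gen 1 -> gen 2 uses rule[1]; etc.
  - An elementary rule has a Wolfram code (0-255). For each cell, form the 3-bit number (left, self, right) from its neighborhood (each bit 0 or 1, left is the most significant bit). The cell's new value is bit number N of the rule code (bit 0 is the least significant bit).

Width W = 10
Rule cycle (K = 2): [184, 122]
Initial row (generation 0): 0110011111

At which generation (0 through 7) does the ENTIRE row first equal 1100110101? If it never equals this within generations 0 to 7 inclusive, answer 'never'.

Gen 0: 0110011111
Gen 1 (rule 184): 0101011110
Gen 2 (rule 122): 1010110011
Gen 3 (rule 184): 0101101010
Gen 4 (rule 122): 1011110101
Gen 5 (rule 184): 0111101010
Gen 6 (rule 122): 1100110101
Gen 7 (rule 184): 1010101010

Answer: 6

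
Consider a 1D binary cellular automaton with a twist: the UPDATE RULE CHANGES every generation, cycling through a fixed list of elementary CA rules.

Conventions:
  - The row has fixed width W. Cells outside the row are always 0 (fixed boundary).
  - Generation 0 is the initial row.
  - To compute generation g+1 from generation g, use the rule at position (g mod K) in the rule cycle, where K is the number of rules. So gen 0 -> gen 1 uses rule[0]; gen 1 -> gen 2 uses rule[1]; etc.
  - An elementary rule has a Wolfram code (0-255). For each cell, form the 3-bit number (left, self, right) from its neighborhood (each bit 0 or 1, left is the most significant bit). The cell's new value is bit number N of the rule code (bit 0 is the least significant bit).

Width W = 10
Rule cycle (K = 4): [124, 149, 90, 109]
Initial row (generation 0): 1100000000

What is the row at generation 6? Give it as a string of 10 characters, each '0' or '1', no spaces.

Answer: 0000100010

Derivation:
Gen 0: 1100000000
Gen 1 (rule 124): 1110000000
Gen 2 (rule 149): 0101111111
Gen 3 (rule 90): 1001000001
Gen 4 (rule 109): 1001011101
Gen 5 (rule 124): 1101110111
Gen 6 (rule 149): 0000100010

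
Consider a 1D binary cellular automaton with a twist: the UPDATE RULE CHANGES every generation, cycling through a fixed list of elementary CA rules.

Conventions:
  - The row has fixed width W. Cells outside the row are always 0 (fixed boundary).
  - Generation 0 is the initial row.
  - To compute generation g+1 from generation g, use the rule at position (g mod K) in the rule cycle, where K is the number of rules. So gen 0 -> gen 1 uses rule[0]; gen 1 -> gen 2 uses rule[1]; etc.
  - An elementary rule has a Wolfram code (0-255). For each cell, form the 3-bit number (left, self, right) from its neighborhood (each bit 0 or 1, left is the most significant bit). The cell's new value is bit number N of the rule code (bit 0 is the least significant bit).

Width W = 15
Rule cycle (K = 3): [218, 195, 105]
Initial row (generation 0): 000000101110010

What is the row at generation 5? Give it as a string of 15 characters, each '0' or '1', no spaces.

Gen 0: 000000101110010
Gen 1 (rule 218): 000001001111101
Gen 2 (rule 195): 111110010111100
Gen 3 (rule 105): 100010001100101
Gen 4 (rule 218): 010101011111000
Gen 5 (rule 195): 100000001111011

Answer: 100000001111011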